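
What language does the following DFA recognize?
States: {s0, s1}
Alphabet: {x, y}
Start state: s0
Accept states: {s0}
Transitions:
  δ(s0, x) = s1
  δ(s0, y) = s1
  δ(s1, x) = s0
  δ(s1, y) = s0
Testing a few strings:
  'xyx' → reject
  'xx' → accept
  'yyy' → reject
  'xyy' → reject
State roles: s0=even length so far; s1=odd length so far
All strings over {x,y} of even length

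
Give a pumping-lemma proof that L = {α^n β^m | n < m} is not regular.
Assume L is regular with pumping length p. Idea: pumping up the α-block makes the α-count reach the β-count.
Choose s = α^p β^(p+1) ∈ L. By the pumping lemma, s = xyz with |xy| ≤ p, |y| > 0, so y = α^k with k ≥ 1. Then xy²z = α^(p+k) β^(p+1). Since p+k ≥ p+1, the number of α's is no longer strictly less than the number of β's, so xy²z ∉ L.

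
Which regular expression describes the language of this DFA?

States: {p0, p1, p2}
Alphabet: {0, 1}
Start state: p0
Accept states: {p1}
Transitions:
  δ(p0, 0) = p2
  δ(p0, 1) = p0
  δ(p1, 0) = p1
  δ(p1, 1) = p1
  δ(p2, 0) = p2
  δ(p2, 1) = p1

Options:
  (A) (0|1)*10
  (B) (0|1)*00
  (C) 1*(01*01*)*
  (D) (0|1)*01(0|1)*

Check each option against the DFA on short strings; one disagreement eliminates an option:
  (A) (0|1)*10: on '01' the DFA goes p0 → p2 → p1 and accepts (p1 ∈ Accept), but the regex does not match it → eliminate
  (B) (0|1)*00: on '00' the DFA goes p0 → p2 → p2 and rejects (p2 ∉ Accept), but the regex matches it → eliminate
  (C) 1*(01*01*)*: on ε the DFA stays in p0 and rejects (p0 ∉ Accept), but the regex matches it → eliminate
  (D) (0|1)*01(0|1)*: agrees with the DFA on every string of length ≤ 6
Only (D) is consistent with the DFA.
(D) (0|1)*01(0|1)*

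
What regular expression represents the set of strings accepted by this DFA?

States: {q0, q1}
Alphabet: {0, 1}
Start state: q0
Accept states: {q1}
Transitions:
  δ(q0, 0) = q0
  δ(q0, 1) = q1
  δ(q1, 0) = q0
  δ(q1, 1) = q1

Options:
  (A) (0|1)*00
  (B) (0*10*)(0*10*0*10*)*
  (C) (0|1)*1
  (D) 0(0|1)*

Check each option against the DFA on short strings; one disagreement eliminates an option:
  (A) (0|1)*00: on '1' the DFA goes q0 → q1 and accepts (q1 ∈ Accept), but the regex does not match it → eliminate
  (B) (0*10*)(0*10*0*10*)*: on '10' the DFA goes q0 → q1 → q0 and rejects (q0 ∉ Accept), but the regex matches it → eliminate
  (C) (0|1)*1: agrees with the DFA on every string of length ≤ 6
  (D) 0(0|1)*: on '0' the DFA goes q0 → q0 and rejects (q0 ∉ Accept), but the regex matches it → eliminate
Only (C) is consistent with the DFA.
(C) (0|1)*1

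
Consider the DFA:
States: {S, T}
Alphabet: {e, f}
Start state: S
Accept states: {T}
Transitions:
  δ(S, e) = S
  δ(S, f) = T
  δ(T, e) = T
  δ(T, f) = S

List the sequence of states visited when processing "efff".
read 'e': S → S
  read 'f': S → T
  read 'f': T → S
  read 'f': S → T
S -> S -> T -> S -> T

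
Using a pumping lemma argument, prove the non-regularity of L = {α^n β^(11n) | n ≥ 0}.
Assume L is regular with pumping length p. Idea: pumping the α-block breaks the 1:11 ratio.
Choose s = α^p β^(11p) (length 12p ≥ p). By the pumping lemma, s = xyz with |xy| ≤ p, |y| > 0, so y = α^k with k ≥ 1. Then xy²z = α^(p+k) β^(11p). For this to be in L we would need 11p = 11(p+k), i.e. 11k = 0, contradicting k ≥ 1. So xy²z ∉ L.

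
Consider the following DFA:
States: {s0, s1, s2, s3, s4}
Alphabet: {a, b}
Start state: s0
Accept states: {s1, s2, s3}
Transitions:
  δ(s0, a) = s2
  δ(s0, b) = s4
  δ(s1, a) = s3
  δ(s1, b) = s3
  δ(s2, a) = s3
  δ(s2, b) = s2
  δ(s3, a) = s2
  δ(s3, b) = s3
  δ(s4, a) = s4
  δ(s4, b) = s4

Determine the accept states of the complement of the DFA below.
Complement accept states = All states \ Original accept states
= {s0, s1, s2, s3, s4} \ {s1, s2, s3}
{s0, s4}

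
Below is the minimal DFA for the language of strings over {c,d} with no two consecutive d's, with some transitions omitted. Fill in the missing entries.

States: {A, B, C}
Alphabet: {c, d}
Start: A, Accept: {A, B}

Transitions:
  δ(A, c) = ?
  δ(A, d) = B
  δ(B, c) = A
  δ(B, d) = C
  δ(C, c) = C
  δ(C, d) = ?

From the language and accept set, identify what each state tracks — A: last symbol not d (ok); B: last symbol d (ok); C: saw dd (dead).
Each missing δ(q, a) is the state matching the new tracked value after reading a.
δ(A, c) = A; δ(C, d) = C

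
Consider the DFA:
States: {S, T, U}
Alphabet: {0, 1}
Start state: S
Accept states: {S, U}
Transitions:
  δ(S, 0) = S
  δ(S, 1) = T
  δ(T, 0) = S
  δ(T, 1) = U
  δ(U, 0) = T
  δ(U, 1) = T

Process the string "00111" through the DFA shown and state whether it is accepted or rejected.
Processing string "00111":
  S --0--> S
  S --0--> S
  S --1--> T
  T --1--> U
  U --1--> T
Final state: T
Accept states: {S, U}
No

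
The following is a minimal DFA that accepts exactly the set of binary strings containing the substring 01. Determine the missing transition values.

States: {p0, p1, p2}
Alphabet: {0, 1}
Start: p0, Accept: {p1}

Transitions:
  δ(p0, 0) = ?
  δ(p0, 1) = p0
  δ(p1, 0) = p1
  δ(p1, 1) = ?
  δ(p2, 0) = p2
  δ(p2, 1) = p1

From the language and accept set, identify what each state tracks — p0: no 0 seen yet; p1: substring 01 seen; p2: seen a 0, waiting for 1.
Each missing δ(q, a) is the state matching the new tracked value after reading a.
δ(p0, 0) = p2; δ(p1, 1) = p1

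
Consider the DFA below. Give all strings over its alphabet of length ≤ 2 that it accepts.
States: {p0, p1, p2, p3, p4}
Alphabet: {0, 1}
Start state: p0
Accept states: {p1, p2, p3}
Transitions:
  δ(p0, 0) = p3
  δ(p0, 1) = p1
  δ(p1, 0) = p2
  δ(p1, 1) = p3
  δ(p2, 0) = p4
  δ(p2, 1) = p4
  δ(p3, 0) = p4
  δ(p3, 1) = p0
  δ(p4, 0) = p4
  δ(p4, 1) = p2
0, 1, 10, 11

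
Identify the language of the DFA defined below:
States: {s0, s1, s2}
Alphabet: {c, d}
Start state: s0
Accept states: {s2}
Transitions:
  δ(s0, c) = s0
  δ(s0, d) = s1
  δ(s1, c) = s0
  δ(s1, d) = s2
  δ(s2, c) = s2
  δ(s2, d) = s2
Testing a few strings:
  'dddc' → accept
  'ddd' → accept
  'cddc' → accept
  'c' → reject
State roles: s0=no progress toward dd; s1=one trailing d; s2=substring dd seen
All strings over {c,d} containing the substring dd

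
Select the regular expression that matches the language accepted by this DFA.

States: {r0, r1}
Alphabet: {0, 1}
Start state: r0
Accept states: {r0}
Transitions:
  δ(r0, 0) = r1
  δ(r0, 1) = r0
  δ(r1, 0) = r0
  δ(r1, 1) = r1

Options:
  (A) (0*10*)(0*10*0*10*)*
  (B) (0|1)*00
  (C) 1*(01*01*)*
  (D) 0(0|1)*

Check each option against the DFA on short strings; one disagreement eliminates an option:
  (A) (0*10*)(0*10*0*10*)*: on ε the DFA stays in r0 and accepts (r0 ∈ Accept), but the regex does not match it → eliminate
  (B) (0|1)*00: on ε the DFA stays in r0 and accepts (r0 ∈ Accept), but the regex does not match it → eliminate
  (C) 1*(01*01*)*: agrees with the DFA on every string of length ≤ 6
  (D) 0(0|1)*: on ε the DFA stays in r0 and accepts (r0 ∈ Accept), but the regex does not match it → eliminate
Only (C) is consistent with the DFA.
(C) 1*(01*01*)*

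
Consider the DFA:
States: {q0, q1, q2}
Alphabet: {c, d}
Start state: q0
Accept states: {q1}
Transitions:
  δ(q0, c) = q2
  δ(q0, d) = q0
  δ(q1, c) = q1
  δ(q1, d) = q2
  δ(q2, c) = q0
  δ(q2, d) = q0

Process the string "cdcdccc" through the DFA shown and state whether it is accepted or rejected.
Processing string "cdcdccc":
  q0 --c--> q2
  q2 --d--> q0
  q0 --c--> q2
  q2 --d--> q0
  q0 --c--> q2
  q2 --c--> q0
  q0 --c--> q2
Final state: q2
Accept states: {q1}
No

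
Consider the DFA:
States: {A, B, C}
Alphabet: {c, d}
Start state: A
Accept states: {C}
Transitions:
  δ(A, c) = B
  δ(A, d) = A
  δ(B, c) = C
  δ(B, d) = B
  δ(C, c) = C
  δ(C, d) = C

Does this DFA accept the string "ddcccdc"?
Processing string "ddcccdc":
  A --d--> A
  A --d--> A
  A --c--> B
  B --c--> C
  C --c--> C
  C --d--> C
  C --c--> C
Final state: C
Accept states: {C}
Yes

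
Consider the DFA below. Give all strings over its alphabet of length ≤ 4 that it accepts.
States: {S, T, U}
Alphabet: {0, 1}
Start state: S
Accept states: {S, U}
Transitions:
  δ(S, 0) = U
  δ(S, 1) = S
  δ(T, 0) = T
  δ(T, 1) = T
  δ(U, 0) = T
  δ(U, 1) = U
ε, 0, 1, 01, 10, 11, 011, 101, 110, 111, 0111, 1011, 1101, 1110, 1111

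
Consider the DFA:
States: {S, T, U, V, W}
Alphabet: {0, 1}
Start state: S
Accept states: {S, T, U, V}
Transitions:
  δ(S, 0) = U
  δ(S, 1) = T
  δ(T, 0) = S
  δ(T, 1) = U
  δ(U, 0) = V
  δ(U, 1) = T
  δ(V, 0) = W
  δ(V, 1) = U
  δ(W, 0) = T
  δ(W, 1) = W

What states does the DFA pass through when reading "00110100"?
read '0': S → U
  read '0': U → V
  read '1': V → U
  read '1': U → T
  read '0': T → S
  read '1': S → T
  read '0': T → S
  read '0': S → U
S -> U -> V -> U -> T -> S -> T -> S -> U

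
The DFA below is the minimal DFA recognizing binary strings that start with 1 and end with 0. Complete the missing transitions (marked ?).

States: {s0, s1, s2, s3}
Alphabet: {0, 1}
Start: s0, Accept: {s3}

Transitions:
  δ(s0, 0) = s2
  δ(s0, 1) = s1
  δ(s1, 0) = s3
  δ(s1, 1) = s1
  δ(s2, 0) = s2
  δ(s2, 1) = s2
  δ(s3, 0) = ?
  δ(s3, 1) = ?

From the language and accept set, identify what each state tracks — s0: no input read; s1: started with 1, last symbol 1; s2: started with 0 (dead); s3: started with 1, last symbol 0.
Each missing δ(q, a) is the state matching the new tracked value after reading a.
δ(s3, 0) = s3; δ(s3, 1) = s1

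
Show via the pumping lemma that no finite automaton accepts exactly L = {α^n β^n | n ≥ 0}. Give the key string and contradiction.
Assume L is regular with pumping length p. Idea: pumping the α-block changes the count balance.
Choose s = α^p β^p (length 2p ≥ p). By the pumping lemma, s = xyz with |xy| ≤ p, |y| > 0. So y = α^k for some k > 0 (since xy is entirely within the α's). Pumping gives xy²z = α^(p+k) β^p, which is not in L since p+k ≠ p.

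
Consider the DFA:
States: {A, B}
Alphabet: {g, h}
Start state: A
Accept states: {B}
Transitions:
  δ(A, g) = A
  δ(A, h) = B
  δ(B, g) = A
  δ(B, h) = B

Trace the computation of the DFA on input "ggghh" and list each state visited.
read 'g': A → A
  read 'g': A → A
  read 'g': A → A
  read 'h': A → B
  read 'h': B → B
A -> A -> A -> A -> B -> B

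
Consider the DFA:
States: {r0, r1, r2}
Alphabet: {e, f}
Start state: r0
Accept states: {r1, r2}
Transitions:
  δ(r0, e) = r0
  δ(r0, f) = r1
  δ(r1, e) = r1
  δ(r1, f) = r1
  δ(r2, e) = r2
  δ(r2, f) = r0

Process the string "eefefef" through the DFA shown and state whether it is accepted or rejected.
Processing string "eefefef":
  r0 --e--> r0
  r0 --e--> r0
  r0 --f--> r1
  r1 --e--> r1
  r1 --f--> r1
  r1 --e--> r1
  r1 --f--> r1
Final state: r1
Accept states: {r1, r2}
Yes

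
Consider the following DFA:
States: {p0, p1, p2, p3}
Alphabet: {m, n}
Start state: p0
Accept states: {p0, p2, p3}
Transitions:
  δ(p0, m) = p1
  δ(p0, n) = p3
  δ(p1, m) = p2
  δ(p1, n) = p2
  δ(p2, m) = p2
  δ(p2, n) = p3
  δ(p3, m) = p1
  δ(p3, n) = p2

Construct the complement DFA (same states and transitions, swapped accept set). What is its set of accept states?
Complement accept states = All states \ Original accept states
= {p0, p1, p2, p3} \ {p0, p2, p3}
{p1}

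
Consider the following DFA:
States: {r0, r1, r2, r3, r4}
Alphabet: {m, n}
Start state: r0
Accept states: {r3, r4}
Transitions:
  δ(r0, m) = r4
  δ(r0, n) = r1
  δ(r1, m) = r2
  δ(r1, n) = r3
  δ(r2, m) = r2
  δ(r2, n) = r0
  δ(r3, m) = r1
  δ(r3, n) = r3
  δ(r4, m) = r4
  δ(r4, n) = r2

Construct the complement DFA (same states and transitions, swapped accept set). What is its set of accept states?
Complement accept states = All states \ Original accept states
= {r0, r1, r2, r3, r4} \ {r3, r4}
{r0, r1, r2}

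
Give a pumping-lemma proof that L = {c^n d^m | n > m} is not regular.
Assume L is regular with pumping length p. Idea: pumping down the c-block drops the c-count to at most the d-count.
Choose s = c^(p+1) d^p ∈ L (|s| = 2p+1 ≥ p). By the pumping lemma, s = xyz with |xy| ≤ p, |y| > 0, so y = c^k with k ≥ 1. Take i = 0: xz = c^(p+1−k) d^p. Since k ≥ 1, p+1−k ≤ p, so the number of c's is no longer strictly greater than the number of d's, hence xz ∉ L.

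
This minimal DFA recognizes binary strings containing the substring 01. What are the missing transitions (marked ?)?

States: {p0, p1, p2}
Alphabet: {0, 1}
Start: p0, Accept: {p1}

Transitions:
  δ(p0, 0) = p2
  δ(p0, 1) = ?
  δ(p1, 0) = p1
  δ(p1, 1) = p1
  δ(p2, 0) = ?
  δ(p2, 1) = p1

From the language and accept set, identify what each state tracks — p0: no 0 seen yet; p1: substring 01 seen; p2: seen a 0, waiting for 1.
Each missing δ(q, a) is the state matching the new tracked value after reading a.
δ(p0, 1) = p0; δ(p2, 0) = p2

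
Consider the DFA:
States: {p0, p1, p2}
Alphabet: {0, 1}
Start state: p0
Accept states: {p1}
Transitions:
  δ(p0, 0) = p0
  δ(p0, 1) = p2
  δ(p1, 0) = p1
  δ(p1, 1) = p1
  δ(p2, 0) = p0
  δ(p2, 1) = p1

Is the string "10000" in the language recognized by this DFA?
Processing string "10000":
  p0 --1--> p2
  p2 --0--> p0
  p0 --0--> p0
  p0 --0--> p0
  p0 --0--> p0
Final state: p0
Accept states: {p1}
No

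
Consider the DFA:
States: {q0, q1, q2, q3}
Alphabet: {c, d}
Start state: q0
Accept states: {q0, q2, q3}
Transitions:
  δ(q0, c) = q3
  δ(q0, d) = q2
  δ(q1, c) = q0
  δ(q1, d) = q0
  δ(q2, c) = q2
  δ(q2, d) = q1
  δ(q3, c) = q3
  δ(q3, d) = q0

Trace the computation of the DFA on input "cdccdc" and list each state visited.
read 'c': q0 → q3
  read 'd': q3 → q0
  read 'c': q0 → q3
  read 'c': q3 → q3
  read 'd': q3 → q0
  read 'c': q0 → q3
q0 -> q3 -> q0 -> q3 -> q3 -> q0 -> q3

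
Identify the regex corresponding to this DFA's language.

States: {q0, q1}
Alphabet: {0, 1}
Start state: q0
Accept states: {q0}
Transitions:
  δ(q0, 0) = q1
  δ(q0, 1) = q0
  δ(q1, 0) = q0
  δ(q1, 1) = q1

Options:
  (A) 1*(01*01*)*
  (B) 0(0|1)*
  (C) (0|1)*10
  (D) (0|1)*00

Check each option against the DFA on short strings; one disagreement eliminates an option:
  (A) 1*(01*01*)*: agrees with the DFA on every string of length ≤ 6
  (B) 0(0|1)*: on ε the DFA stays in q0 and accepts (q0 ∈ Accept), but the regex does not match it → eliminate
  (C) (0|1)*10: on ε the DFA stays in q0 and accepts (q0 ∈ Accept), but the regex does not match it → eliminate
  (D) (0|1)*00: on ε the DFA stays in q0 and accepts (q0 ∈ Accept), but the regex does not match it → eliminate
Only (A) is consistent with the DFA.
(A) 1*(01*01*)*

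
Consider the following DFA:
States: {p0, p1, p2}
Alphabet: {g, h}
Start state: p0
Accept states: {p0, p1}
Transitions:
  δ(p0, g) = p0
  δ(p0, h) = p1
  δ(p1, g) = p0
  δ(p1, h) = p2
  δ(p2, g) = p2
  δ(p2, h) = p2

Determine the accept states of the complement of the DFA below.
Complement accept states = All states \ Original accept states
= {p0, p1, p2} \ {p0, p1}
{p2}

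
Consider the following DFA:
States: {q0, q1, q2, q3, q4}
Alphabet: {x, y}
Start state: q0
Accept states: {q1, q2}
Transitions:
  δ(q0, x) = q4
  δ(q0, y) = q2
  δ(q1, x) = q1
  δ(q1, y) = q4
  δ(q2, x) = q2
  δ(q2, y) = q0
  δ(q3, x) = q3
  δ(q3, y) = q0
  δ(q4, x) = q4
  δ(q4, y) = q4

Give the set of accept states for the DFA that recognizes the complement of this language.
Complement accept states = All states \ Original accept states
= {q0, q1, q2, q3, q4} \ {q1, q2}
{q0, q3, q4}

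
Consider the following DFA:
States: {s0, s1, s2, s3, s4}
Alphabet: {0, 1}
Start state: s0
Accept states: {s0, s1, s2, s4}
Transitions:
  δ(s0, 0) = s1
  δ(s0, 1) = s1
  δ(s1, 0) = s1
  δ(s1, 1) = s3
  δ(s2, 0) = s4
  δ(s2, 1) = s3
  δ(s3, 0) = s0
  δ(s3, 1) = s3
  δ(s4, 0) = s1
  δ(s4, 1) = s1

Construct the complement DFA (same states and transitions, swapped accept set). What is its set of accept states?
Complement accept states = All states \ Original accept states
= {s0, s1, s2, s3, s4} \ {s0, s1, s2, s4}
{s3}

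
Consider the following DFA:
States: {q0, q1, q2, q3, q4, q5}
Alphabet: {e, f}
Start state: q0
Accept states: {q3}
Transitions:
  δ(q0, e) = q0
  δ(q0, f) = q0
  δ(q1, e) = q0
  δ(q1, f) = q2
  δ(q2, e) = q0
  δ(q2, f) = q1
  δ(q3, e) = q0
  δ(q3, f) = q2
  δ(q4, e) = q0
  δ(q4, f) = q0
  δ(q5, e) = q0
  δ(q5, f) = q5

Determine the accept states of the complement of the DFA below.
Complement accept states = All states \ Original accept states
= {q0, q1, q2, q3, q4, q5} \ {q3}
{q0, q1, q2, q4, q5}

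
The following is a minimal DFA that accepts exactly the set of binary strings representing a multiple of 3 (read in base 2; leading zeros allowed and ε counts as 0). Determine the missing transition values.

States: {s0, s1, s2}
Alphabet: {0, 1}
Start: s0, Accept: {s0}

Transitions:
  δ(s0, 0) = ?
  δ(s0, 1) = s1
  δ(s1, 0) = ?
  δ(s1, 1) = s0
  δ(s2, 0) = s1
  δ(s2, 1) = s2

From the language and accept set, identify what each state tracks — s0: value ≡ 0 (mod 3); s1: value ≡ 1 (mod 3); s2: value ≡ 2 (mod 3).
Each missing δ(q, a) is the state matching the new tracked value after reading a.
δ(s0, 0) = s0; δ(s1, 0) = s2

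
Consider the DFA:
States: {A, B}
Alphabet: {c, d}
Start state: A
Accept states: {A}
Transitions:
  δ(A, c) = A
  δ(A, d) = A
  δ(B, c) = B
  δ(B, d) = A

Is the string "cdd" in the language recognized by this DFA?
Processing string "cdd":
  A --c--> A
  A --d--> A
  A --d--> A
Final state: A
Accept states: {A}
Yes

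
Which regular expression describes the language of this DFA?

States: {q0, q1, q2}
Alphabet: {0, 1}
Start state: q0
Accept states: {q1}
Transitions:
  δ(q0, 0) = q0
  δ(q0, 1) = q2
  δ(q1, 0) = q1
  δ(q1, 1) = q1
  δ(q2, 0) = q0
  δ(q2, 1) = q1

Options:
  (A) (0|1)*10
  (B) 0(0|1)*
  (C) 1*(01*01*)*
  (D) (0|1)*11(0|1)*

Check each option against the DFA on short strings; one disagreement eliminates an option:
  (A) (0|1)*10: on '10' the DFA goes q0 → q2 → q0 and rejects (q0 ∉ Accept), but the regex matches it → eliminate
  (B) 0(0|1)*: on '0' the DFA goes q0 → q0 and rejects (q0 ∉ Accept), but the regex matches it → eliminate
  (C) 1*(01*01*)*: on ε the DFA stays in q0 and rejects (q0 ∉ Accept), but the regex matches it → eliminate
  (D) (0|1)*11(0|1)*: agrees with the DFA on every string of length ≤ 6
Only (D) is consistent with the DFA.
(D) (0|1)*11(0|1)*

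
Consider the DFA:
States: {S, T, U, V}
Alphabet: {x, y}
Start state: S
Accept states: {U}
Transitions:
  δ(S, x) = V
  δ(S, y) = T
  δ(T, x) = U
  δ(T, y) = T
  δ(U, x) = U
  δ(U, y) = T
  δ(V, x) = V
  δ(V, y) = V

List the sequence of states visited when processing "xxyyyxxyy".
read 'x': S → V
  read 'x': V → V
  read 'y': V → V
  read 'y': V → V
  read 'y': V → V
  read 'x': V → V
  read 'x': V → V
  read 'y': V → V
  read 'y': V → V
S -> V -> V -> V -> V -> V -> V -> V -> V -> V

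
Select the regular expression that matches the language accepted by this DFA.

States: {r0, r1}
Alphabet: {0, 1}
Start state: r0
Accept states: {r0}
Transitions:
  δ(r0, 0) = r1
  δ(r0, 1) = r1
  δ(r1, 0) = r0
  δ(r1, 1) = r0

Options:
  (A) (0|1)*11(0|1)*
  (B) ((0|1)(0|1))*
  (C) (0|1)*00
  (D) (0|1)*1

Check each option against the DFA on short strings; one disagreement eliminates an option:
  (A) (0|1)*11(0|1)*: on ε the DFA stays in r0 and accepts (r0 ∈ Accept), but the regex does not match it → eliminate
  (B) ((0|1)(0|1))*: agrees with the DFA on every string of length ≤ 6
  (C) (0|1)*00: on ε the DFA stays in r0 and accepts (r0 ∈ Accept), but the regex does not match it → eliminate
  (D) (0|1)*1: on ε the DFA stays in r0 and accepts (r0 ∈ Accept), but the regex does not match it → eliminate
Only (B) is consistent with the DFA.
(B) ((0|1)(0|1))*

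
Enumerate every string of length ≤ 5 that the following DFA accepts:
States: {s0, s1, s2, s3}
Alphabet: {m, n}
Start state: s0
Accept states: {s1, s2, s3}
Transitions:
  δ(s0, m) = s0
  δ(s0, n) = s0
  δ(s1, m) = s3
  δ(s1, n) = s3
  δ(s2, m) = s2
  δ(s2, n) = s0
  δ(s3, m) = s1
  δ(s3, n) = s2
None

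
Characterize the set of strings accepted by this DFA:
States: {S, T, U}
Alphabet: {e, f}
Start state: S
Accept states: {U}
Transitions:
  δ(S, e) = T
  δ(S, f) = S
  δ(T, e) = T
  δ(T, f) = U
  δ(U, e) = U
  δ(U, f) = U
Testing a few strings:
  'eee' → reject
  'ee' → reject
  'fef' → accept
  'e' → reject
State roles: S=no e seen yet; T=seen a e, waiting for f; U=substring ef seen
All strings over {e,f} containing the substring ef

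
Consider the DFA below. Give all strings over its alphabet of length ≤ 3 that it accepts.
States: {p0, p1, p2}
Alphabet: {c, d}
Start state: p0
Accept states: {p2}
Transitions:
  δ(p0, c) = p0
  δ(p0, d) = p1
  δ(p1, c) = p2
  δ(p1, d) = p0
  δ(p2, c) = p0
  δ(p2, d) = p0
dc, cdc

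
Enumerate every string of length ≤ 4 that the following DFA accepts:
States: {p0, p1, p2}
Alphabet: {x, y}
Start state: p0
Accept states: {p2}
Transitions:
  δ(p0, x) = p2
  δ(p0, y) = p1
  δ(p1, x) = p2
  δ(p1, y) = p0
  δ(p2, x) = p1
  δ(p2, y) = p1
x, yx, xxx, xyx, yyx, xxyx, xyyx, yxxx, yxyx, yyyx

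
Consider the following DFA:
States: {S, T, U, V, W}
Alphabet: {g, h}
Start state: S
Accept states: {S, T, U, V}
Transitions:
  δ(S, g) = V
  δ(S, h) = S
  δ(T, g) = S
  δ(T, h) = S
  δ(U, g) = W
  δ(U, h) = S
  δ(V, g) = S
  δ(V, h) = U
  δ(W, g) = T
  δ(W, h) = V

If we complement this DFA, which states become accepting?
Complement accept states = All states \ Original accept states
= {S, T, U, V, W} \ {S, T, U, V}
{W}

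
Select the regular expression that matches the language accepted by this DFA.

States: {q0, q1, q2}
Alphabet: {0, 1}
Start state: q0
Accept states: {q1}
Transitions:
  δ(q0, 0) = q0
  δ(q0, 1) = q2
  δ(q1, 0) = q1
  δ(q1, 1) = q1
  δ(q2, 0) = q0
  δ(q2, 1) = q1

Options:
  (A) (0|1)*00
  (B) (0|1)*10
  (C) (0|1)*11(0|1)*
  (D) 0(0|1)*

Check each option against the DFA on short strings; one disagreement eliminates an option:
  (A) (0|1)*00: on '00' the DFA goes q0 → q0 → q0 and rejects (q0 ∉ Accept), but the regex matches it → eliminate
  (B) (0|1)*10: on '10' the DFA goes q0 → q2 → q0 and rejects (q0 ∉ Accept), but the regex matches it → eliminate
  (C) (0|1)*11(0|1)*: agrees with the DFA on every string of length ≤ 6
  (D) 0(0|1)*: on '0' the DFA goes q0 → q0 and rejects (q0 ∉ Accept), but the regex matches it → eliminate
Only (C) is consistent with the DFA.
(C) (0|1)*11(0|1)*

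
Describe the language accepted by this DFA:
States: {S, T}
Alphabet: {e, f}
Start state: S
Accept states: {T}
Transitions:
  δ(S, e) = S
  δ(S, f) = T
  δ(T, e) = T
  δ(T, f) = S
Testing a few strings:
  'e' → reject
  'ef' → accept
  'eee' → reject
  'efe' → accept
State roles: S=even number of f's so far; T=odd number of f's so far
All strings over {e,f} with an odd number of f's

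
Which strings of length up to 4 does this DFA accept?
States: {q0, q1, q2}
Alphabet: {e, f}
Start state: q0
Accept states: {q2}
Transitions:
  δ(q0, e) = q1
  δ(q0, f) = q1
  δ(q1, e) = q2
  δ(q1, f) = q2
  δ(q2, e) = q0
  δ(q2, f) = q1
ee, ef, fe, ff, eefe, eeff, effe, efff, fefe, feff, fffe, ffff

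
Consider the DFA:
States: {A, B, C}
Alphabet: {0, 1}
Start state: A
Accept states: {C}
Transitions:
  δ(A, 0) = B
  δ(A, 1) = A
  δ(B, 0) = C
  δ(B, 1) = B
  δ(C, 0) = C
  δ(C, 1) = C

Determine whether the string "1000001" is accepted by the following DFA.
Processing string "1000001":
  A --1--> A
  A --0--> B
  B --0--> C
  C --0--> C
  C --0--> C
  C --0--> C
  C --1--> C
Final state: C
Accept states: {C}
Yes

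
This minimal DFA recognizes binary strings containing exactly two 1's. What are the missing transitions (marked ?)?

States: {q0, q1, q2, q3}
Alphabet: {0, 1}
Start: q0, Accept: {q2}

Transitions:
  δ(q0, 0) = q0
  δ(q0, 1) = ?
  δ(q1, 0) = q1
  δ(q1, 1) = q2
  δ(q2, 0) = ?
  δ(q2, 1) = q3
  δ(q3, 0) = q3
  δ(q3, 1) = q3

From the language and accept set, identify what each state tracks — q0: zero 1's; q1: one 1; q2: two 1's; q3: ≥ three 1's (dead).
Each missing δ(q, a) is the state matching the new tracked value after reading a.
δ(q0, 1) = q1; δ(q2, 0) = q2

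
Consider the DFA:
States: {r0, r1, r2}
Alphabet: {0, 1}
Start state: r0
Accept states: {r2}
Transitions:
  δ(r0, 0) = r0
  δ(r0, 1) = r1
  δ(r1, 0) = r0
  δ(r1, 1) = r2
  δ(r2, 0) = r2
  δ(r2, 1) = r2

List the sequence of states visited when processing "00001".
read '0': r0 → r0
  read '0': r0 → r0
  read '0': r0 → r0
  read '0': r0 → r0
  read '1': r0 → r1
r0 -> r0 -> r0 -> r0 -> r0 -> r1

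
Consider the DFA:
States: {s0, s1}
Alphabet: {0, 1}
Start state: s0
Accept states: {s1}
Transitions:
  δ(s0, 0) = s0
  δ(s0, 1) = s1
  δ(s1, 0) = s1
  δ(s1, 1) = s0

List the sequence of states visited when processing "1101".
read '1': s0 → s1
  read '1': s1 → s0
  read '0': s0 → s0
  read '1': s0 → s1
s0 -> s1 -> s0 -> s0 -> s1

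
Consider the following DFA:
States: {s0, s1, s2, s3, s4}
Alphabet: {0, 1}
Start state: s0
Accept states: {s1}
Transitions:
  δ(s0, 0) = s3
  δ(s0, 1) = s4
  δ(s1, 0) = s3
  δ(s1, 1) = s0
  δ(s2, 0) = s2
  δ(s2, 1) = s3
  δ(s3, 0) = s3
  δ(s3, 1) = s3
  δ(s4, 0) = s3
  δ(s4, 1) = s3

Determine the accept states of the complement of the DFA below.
Complement accept states = All states \ Original accept states
= {s0, s1, s2, s3, s4} \ {s1}
{s0, s2, s3, s4}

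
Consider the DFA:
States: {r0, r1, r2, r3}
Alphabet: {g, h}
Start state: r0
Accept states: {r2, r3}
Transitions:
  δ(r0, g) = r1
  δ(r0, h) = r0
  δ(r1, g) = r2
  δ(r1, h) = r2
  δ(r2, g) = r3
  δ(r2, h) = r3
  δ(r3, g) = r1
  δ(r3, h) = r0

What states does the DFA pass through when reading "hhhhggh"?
read 'h': r0 → r0
  read 'h': r0 → r0
  read 'h': r0 → r0
  read 'h': r0 → r0
  read 'g': r0 → r1
  read 'g': r1 → r2
  read 'h': r2 → r3
r0 -> r0 -> r0 -> r0 -> r0 -> r1 -> r2 -> r3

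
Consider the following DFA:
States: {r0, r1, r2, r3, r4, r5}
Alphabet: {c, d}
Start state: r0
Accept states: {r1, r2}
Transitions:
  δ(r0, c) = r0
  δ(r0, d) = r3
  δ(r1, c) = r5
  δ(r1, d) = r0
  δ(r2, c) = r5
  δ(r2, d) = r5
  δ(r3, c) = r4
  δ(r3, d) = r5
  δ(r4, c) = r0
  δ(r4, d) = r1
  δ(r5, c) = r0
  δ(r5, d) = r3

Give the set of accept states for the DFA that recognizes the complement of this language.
Complement accept states = All states \ Original accept states
= {r0, r1, r2, r3, r4, r5} \ {r1, r2}
{r0, r3, r4, r5}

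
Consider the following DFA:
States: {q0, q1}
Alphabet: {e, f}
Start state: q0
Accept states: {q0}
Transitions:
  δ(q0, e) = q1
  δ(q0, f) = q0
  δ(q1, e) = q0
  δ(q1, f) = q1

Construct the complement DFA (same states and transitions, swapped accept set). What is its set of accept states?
Complement accept states = All states \ Original accept states
= {q0, q1} \ {q0}
{q1}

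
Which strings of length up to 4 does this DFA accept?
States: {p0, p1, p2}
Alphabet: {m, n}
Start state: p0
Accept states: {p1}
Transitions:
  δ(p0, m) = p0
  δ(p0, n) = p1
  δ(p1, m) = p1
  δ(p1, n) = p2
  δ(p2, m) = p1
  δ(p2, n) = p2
n, mn, nm, mmn, mnm, nmm, nnm, mmmn, mmnm, mnmm, mnnm, nmmm, nmnm, nnmm, nnnm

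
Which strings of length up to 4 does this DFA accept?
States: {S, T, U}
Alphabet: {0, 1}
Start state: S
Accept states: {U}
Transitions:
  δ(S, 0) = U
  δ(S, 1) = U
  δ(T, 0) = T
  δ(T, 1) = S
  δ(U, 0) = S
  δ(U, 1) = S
0, 1, 000, 001, 010, 011, 100, 101, 110, 111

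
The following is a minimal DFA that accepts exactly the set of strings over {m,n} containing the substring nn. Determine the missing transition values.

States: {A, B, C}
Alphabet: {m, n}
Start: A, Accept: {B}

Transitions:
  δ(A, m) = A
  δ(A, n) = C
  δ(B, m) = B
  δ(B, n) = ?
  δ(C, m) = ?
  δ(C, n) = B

From the language and accept set, identify what each state tracks — A: no progress toward nn; B: substring nn seen; C: one trailing n.
Each missing δ(q, a) is the state matching the new tracked value after reading a.
δ(B, n) = B; δ(C, m) = A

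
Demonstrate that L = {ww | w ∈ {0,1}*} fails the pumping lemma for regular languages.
Assume L is regular with pumping length p. Idea: pumping the leading 0-block breaks the equality of the two halves.
Choose s = 0^p 1 0^p 1 ∈ L (with w = 0^p 1). |s| = 2p+2 ≥ p. By the pumping lemma, s = xyz with |xy| ≤ p, |y| > 0, so y = 0^k with k ≥ 1, in the first 0-block. Then xy²z = 0^(p+k) 1 0^p 1, of length 2p+2+k. If k is odd this length is odd, so it cannot be of the form ww. If k is even, each half has length p+1+k/2 ≤ p+k, so the first half lies entirely inside the leading 0-block and contains no 1, while the second half ends in 1; the halves differ. Either way xy²z ∉ L.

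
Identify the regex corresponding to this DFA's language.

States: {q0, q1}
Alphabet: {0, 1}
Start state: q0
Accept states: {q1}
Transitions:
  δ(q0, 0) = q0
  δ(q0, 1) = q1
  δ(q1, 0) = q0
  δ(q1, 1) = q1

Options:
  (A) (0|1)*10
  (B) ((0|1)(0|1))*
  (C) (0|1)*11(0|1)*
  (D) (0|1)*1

Check each option against the DFA on short strings; one disagreement eliminates an option:
  (A) (0|1)*10: on '1' the DFA goes q0 → q1 and accepts (q1 ∈ Accept), but the regex does not match it → eliminate
  (B) ((0|1)(0|1))*: on ε the DFA stays in q0 and rejects (q0 ∉ Accept), but the regex matches it → eliminate
  (C) (0|1)*11(0|1)*: on '1' the DFA goes q0 → q1 and accepts (q1 ∈ Accept), but the regex does not match it → eliminate
  (D) (0|1)*1: agrees with the DFA on every string of length ≤ 6
Only (D) is consistent with the DFA.
(D) (0|1)*1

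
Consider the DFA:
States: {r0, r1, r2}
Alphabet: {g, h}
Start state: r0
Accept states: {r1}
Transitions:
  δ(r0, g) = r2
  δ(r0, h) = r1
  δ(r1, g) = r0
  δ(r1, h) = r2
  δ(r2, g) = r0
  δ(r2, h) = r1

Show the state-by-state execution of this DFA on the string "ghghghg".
read 'g': r0 → r2
  read 'h': r2 → r1
  read 'g': r1 → r0
  read 'h': r0 → r1
  read 'g': r1 → r0
  read 'h': r0 → r1
  read 'g': r1 → r0
r0 -> r2 -> r1 -> r0 -> r1 -> r0 -> r1 -> r0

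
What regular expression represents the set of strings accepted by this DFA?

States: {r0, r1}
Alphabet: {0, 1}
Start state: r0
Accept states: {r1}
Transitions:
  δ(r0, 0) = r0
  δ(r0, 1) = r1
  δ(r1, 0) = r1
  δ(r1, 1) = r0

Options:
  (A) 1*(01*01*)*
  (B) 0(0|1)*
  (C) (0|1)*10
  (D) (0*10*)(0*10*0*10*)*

Check each option against the DFA on short strings; one disagreement eliminates an option:
  (A) 1*(01*01*)*: on ε the DFA stays in r0 and rejects (r0 ∉ Accept), but the regex matches it → eliminate
  (B) 0(0|1)*: on '0' the DFA goes r0 → r0 and rejects (r0 ∉ Accept), but the regex matches it → eliminate
  (C) (0|1)*10: on '1' the DFA goes r0 → r1 and accepts (r1 ∈ Accept), but the regex does not match it → eliminate
  (D) (0*10*)(0*10*0*10*)*: agrees with the DFA on every string of length ≤ 6
Only (D) is consistent with the DFA.
(D) (0*10*)(0*10*0*10*)*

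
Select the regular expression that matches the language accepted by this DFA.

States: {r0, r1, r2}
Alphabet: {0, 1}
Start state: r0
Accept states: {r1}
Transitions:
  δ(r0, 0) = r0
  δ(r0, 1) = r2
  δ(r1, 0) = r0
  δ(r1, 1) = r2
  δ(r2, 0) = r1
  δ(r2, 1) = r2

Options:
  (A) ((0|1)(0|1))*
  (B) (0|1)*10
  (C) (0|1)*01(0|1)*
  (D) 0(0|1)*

Check each option against the DFA on short strings; one disagreement eliminates an option:
  (A) ((0|1)(0|1))*: on ε the DFA stays in r0 and rejects (r0 ∉ Accept), but the regex matches it → eliminate
  (B) (0|1)*10: agrees with the DFA on every string of length ≤ 6
  (C) (0|1)*01(0|1)*: on '01' the DFA goes r0 → r0 → r2 and rejects (r2 ∉ Accept), but the regex matches it → eliminate
  (D) 0(0|1)*: on '0' the DFA goes r0 → r0 and rejects (r0 ∉ Accept), but the regex matches it → eliminate
Only (B) is consistent with the DFA.
(B) (0|1)*10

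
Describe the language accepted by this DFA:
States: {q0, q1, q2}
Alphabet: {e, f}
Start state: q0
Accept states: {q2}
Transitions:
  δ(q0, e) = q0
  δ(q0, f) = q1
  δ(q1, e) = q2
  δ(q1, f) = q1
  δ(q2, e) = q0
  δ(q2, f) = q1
Testing a few strings:
  'e' → reject
  'f' → reject
  'eeee' → reject
  'fe' → accept
State roles: q0=no suffix match; q1=one trailing f; q2=suffix is fe
All strings over {e,f} ending with fe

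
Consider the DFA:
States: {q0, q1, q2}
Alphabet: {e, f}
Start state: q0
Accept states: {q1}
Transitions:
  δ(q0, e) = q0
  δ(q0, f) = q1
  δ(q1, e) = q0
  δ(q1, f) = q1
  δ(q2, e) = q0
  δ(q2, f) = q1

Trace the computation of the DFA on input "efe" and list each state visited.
read 'e': q0 → q0
  read 'f': q0 → q1
  read 'e': q1 → q0
q0 -> q0 -> q1 -> q0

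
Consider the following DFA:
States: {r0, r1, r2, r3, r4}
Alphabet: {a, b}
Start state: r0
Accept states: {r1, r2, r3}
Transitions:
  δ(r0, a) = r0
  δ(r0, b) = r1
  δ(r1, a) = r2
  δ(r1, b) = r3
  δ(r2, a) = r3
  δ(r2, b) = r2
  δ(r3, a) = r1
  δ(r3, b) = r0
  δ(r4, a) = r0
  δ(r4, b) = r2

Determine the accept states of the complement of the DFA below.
Complement accept states = All states \ Original accept states
= {r0, r1, r2, r3, r4} \ {r1, r2, r3}
{r0, r4}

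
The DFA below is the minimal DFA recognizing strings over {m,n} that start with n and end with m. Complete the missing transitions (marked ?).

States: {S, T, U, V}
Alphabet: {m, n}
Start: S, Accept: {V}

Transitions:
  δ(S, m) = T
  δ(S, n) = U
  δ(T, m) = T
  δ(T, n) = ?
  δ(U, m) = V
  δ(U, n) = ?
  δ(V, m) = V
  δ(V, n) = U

From the language and accept set, identify what each state tracks — S: no input read; T: started with m (dead); U: started with n, last symbol n; V: started with n, last symbol m.
Each missing δ(q, a) is the state matching the new tracked value after reading a.
δ(T, n) = T; δ(U, n) = U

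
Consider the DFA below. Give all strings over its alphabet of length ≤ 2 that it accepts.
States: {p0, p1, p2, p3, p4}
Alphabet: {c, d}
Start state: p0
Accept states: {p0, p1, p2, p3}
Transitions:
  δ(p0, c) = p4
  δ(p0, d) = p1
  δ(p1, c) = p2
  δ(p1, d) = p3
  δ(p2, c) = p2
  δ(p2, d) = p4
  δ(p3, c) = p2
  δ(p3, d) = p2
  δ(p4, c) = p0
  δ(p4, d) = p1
ε, d, cc, cd, dc, dd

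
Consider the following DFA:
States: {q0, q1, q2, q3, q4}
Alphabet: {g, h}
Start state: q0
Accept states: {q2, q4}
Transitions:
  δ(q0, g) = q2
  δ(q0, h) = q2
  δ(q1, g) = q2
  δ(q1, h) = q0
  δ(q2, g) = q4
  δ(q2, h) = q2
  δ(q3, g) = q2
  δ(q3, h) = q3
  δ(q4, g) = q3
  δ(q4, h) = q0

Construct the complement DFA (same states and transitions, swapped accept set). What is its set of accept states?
Complement accept states = All states \ Original accept states
= {q0, q1, q2, q3, q4} \ {q2, q4}
{q0, q1, q3}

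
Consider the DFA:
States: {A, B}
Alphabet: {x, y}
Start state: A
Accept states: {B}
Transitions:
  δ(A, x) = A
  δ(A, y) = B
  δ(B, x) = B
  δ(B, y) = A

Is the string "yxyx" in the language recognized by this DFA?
Processing string "yxyx":
  A --y--> B
  B --x--> B
  B --y--> A
  A --x--> A
Final state: A
Accept states: {B}
No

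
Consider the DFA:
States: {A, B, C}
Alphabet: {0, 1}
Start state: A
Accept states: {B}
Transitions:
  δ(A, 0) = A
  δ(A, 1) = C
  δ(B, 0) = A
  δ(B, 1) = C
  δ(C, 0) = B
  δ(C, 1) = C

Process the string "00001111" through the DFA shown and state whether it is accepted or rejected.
Processing string "00001111":
  A --0--> A
  A --0--> A
  A --0--> A
  A --0--> A
  A --1--> C
  C --1--> C
  C --1--> C
  C --1--> C
Final state: C
Accept states: {B}
No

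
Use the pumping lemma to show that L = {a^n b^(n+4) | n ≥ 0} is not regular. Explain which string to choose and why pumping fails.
Assume L is regular with pumping length p. Idea: pumping the a-block breaks the fixed offset of 4.
Choose s = a^p b^(p+4) ∈ L. By the pumping lemma, s = xyz with |xy| ≤ p, |y| > 0, so y = a^k with k ≥ 1. Then xy²z = a^(p+k) b^(p+4). For this to be in L we would need p+4 = (p+k)+4, i.e. k = 0, contradicting k ≥ 1. So xy²z ∉ L.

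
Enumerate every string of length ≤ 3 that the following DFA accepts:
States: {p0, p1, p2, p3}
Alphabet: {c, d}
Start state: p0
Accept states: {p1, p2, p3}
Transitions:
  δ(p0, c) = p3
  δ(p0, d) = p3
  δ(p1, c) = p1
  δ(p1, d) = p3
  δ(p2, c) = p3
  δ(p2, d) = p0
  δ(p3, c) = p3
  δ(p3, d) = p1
c, d, cc, cd, dc, dd, ccc, ccd, cdc, cdd, dcc, dcd, ddc, ddd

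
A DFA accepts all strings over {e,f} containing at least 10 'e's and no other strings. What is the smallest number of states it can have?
By Myhill–Nerode, count the distinguishable equivalence classes: 11 classes — having seen 0, 1, …, 9, or ≥10 copies of 'e'; any two classes i < j (j ≤ 10) are distinguished by the string e^(10−j), which takes class j to 10 copies (accepted) but leaves class i below 10 (rejected).
11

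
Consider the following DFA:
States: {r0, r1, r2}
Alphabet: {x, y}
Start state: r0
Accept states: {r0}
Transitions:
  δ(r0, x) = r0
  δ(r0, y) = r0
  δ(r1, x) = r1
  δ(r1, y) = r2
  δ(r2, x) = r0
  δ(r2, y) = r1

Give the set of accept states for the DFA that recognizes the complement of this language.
Complement accept states = All states \ Original accept states
= {r0, r1, r2} \ {r0}
{r1, r2}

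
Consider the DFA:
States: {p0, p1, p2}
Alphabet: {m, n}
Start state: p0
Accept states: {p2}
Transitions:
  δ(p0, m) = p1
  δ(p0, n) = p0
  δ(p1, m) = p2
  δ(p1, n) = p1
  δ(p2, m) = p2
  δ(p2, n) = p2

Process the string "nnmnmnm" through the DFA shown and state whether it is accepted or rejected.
Processing string "nnmnmnm":
  p0 --n--> p0
  p0 --n--> p0
  p0 --m--> p1
  p1 --n--> p1
  p1 --m--> p2
  p2 --n--> p2
  p2 --m--> p2
Final state: p2
Accept states: {p2}
Yes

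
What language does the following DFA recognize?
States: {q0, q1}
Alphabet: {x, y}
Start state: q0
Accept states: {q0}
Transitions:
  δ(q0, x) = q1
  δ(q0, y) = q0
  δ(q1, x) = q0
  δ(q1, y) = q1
Testing a few strings:
  'yyx' → reject
  'yxy' → reject
  'xyx' → accept
  'y' → accept
State roles: q0=even number of x's so far; q1=odd number of x's so far
All strings over {x,y} with an even number of x's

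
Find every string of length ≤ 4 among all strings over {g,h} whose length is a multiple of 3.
ε, ggg, ggh, ghg, ghh, hgg, hgh, hhg, hhh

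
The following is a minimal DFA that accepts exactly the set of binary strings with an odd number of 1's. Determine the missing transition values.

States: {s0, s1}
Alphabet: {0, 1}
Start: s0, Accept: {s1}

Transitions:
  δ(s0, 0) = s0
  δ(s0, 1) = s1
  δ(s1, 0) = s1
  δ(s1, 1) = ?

From the language and accept set, identify what each state tracks — s0: even number of 1's so far; s1: odd number of 1's so far.
Each missing δ(q, a) is the state matching the new tracked value after reading a.
δ(s1, 1) = s0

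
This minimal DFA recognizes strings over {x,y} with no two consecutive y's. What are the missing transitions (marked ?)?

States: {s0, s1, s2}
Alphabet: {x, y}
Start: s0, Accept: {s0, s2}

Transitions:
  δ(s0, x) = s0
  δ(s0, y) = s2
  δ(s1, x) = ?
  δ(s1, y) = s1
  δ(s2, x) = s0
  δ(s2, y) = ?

From the language and accept set, identify what each state tracks — s0: last symbol not y (ok); s1: saw yy (dead); s2: last symbol y (ok).
Each missing δ(q, a) is the state matching the new tracked value after reading a.
δ(s1, x) = s1; δ(s2, y) = s1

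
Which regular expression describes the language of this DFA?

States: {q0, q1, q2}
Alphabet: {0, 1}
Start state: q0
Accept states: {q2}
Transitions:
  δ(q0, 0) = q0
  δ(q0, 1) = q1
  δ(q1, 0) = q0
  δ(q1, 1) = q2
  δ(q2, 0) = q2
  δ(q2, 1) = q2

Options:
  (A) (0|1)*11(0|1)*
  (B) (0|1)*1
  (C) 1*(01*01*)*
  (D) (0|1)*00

Check each option against the DFA on short strings; one disagreement eliminates an option:
  (A) (0|1)*11(0|1)*: agrees with the DFA on every string of length ≤ 6
  (B) (0|1)*1: on '1' the DFA goes q0 → q1 and rejects (q1 ∉ Accept), but the regex matches it → eliminate
  (C) 1*(01*01*)*: on ε the DFA stays in q0 and rejects (q0 ∉ Accept), but the regex matches it → eliminate
  (D) (0|1)*00: on '00' the DFA goes q0 → q0 → q0 and rejects (q0 ∉ Accept), but the regex matches it → eliminate
Only (A) is consistent with the DFA.
(A) (0|1)*11(0|1)*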